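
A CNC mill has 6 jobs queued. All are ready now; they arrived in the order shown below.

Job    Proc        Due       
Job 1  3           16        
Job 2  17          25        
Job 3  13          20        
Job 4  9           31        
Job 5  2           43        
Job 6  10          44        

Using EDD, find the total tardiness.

30

EDD (increasing due date): Job 1 Job 3 Job 2 Job 4 Job 5 Job 6.
Job 1: 0→3, due 16, tardiness 0
Job 3: 3→16, due 20, tardiness 0
Job 2: 16→33, due 25, tardiness 8
Job 4: 33→42, due 31, tardiness 11
Job 5: 42→44, due 43, tardiness 1
Job 6: 44→54, due 44, tardiness 10
Sum = 0+0+8+11+1+10 = 30.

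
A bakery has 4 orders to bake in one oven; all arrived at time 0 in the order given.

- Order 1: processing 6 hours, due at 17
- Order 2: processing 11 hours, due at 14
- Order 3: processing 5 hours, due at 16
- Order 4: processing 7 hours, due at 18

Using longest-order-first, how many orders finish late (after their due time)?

2

LPT (decreasing processing time): Order 2 Order 4 Order 1 Order 3.
Order 2: 0→11, due 14, tardiness 0
Order 4: 11→18, due 18, tardiness 0
Order 1: 18→24, due 17, tardiness 7
Order 3: 24→29, due 16, tardiness 13
Late orders: 2.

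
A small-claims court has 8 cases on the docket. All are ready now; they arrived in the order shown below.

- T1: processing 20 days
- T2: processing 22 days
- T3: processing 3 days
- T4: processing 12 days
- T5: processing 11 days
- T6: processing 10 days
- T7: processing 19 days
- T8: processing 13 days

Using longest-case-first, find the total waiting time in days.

489

LPT (decreasing processing time): T2 T1 T7 T8 T4 T5 T6 T3.
T2: waits 0, runs 0→22
T1: waits 22, runs 22→42
T7: waits 42, runs 42→61
T8: waits 61, runs 61→74
T4: waits 74, runs 74→86
T5: waits 86, runs 86→97
T6: waits 97, runs 97→107
T3: waits 107, runs 107→110
Sum = 0+22+42+61+74+86+97+107 = 489.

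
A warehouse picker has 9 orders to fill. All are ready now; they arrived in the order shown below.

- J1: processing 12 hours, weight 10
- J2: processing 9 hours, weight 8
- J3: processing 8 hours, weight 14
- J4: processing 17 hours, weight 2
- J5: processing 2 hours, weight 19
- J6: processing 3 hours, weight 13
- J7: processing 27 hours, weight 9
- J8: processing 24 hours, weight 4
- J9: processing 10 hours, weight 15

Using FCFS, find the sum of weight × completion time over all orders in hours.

FIFO (arrival order): J1 J2 J3 J4 J5 J6 J7 J8 J9.
J1: finishes 12, weight 10, w·C = 120
J2: finishes 21, weight 8, w·C = 168
J3: finishes 29, weight 14, w·C = 406
J4: finishes 46, weight 2, w·C = 92
J5: finishes 48, weight 19, w·C = 912
J6: finishes 51, weight 13, w·C = 663
J7: finishes 78, weight 9, w·C = 702
J8: finishes 102, weight 4, w·C = 408
J9: finishes 112, weight 15, w·C = 1680
Sum = 120+168+406+92+912+663+702+408+1680 = 5151.

5151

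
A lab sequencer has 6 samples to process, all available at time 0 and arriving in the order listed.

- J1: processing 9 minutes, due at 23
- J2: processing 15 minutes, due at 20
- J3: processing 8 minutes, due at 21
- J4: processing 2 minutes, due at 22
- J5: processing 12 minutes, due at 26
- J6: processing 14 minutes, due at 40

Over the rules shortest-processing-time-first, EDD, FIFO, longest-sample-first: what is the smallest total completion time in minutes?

SPT (increasing processing time): J4 J3 J1 J5 J6 J2.
J4: 0→2
J3: 2→10
J1: 10→19
J5: 19→31
J6: 31→45
J2: 45→60
Sum = 2+10+19+31+45+60 = 167.
EDD (increasing due date): J2 J3 J4 J1 J5 J6.
J2: 0→15
J3: 15→23
J4: 23→25
J1: 25→34
J5: 34→46
J6: 46→60
Sum = 15+23+25+34+46+60 = 203.
FIFO (arrival order): J1 J2 J3 J4 J5 J6.
J1: 0→9
J2: 9→24
J3: 24→32
J4: 32→34
J5: 34→46
J6: 46→60
Sum = 9+24+32+34+46+60 = 205.
LPT (decreasing processing time): J2 J6 J5 J1 J3 J4.
J2: 0→15
J6: 15→29
J5: 29→41
J1: 41→50
J3: 50→58
J4: 58→60
Sum = 15+29+41+50+58+60 = 253.
SPT 167, EDD 203, FIFO 205, LPT 253 → minimum 167.

167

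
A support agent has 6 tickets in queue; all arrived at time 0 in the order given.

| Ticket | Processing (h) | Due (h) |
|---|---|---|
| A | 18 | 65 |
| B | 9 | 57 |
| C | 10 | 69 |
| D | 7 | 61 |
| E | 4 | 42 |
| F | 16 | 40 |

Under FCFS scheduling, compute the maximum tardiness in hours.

FIFO (arrival order): A B C D E F.
A: 0→18, due 65, tardiness 0
B: 18→27, due 57, tardiness 0
C: 27→37, due 69, tardiness 0
D: 37→44, due 61, tardiness 0
E: 44→48, due 42, tardiness 6
F: 48→64, due 40, tardiness 24
Maximum = 24.

24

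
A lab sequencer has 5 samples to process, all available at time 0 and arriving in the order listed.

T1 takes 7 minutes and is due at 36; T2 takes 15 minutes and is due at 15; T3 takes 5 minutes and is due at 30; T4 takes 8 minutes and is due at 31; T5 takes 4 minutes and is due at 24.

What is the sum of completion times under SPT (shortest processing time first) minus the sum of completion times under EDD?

SPT (increasing processing time): T5 T3 T1 T4 T2.
T5: 0→4
T3: 4→9
T1: 9→16
T4: 16→24
T2: 24→39
Sum = 4+9+16+24+39 = 92.
EDD (increasing due date): T2 T5 T3 T4 T1.
T2: 0→15
T5: 15→19
T3: 19→24
T4: 24→32
T1: 32→39
Sum = 15+19+24+32+39 = 129.
Difference = 92 − 129 = -37.

-37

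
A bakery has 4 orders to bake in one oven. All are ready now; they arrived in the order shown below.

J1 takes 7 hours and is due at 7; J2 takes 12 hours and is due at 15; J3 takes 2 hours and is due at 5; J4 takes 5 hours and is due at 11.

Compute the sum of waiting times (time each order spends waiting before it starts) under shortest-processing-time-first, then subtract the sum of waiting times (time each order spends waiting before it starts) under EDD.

-2

SPT (increasing processing time): J3 J4 J1 J2.
J3: waits 0, runs 0→2
J4: waits 2, runs 2→7
J1: waits 7, runs 7→14
J2: waits 14, runs 14→26
Sum = 0+2+7+14 = 23.
EDD (increasing due date): J3 J1 J4 J2.
J3: waits 0, runs 0→2
J1: waits 2, runs 2→9
J4: waits 9, runs 9→14
J2: waits 14, runs 14→26
Sum = 0+2+9+14 = 25.
Difference = 23 − 25 = -2.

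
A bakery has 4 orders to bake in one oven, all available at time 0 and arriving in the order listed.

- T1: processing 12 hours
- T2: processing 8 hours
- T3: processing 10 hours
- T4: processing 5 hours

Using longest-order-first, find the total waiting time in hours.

64

LPT (decreasing processing time): T1 T3 T2 T4.
T1: waits 0, runs 0→12
T3: waits 12, runs 12→22
T2: waits 22, runs 22→30
T4: waits 30, runs 30→35
Sum = 0+12+22+30 = 64.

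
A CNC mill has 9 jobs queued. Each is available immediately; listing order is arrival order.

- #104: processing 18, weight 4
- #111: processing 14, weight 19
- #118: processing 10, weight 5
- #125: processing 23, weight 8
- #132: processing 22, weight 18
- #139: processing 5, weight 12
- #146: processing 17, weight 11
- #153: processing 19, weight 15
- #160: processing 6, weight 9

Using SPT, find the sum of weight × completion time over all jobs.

SPT (increasing processing time): #139 #160 #118 #111 #146 #104 #153 #132 #125.
#139: finishes 5, weight 12, w·C = 60
#160: finishes 11, weight 9, w·C = 99
#118: finishes 21, weight 5, w·C = 105
#111: finishes 35, weight 19, w·C = 665
#146: finishes 52, weight 11, w·C = 572
#104: finishes 70, weight 4, w·C = 280
#153: finishes 89, weight 15, w·C = 1335
#132: finishes 111, weight 18, w·C = 1998
#125: finishes 134, weight 8, w·C = 1072
Sum = 60+99+105+665+572+280+1335+1998+1072 = 6186.

6186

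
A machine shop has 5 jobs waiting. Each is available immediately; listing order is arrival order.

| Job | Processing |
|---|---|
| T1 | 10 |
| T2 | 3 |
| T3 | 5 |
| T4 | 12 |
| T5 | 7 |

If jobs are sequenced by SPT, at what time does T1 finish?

25

SPT (increasing processing time): T2 T3 T5 T1 T4.
T2: 0→3
T3: 3→8
T5: 8→15
T1: 15→25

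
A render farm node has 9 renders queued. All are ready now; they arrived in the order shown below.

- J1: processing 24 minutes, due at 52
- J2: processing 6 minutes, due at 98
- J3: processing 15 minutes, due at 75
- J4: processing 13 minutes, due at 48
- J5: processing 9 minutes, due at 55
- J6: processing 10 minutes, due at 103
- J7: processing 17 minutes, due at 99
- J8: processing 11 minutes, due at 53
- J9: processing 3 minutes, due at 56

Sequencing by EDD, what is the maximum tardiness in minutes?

5

EDD (increasing due date): J4 J1 J8 J5 J9 J3 J2 J7 J6.
J4: 0→13, due 48, tardiness 0
J1: 13→37, due 52, tardiness 0
J8: 37→48, due 53, tardiness 0
J5: 48→57, due 55, tardiness 2
J9: 57→60, due 56, tardiness 4
J3: 60→75, due 75, tardiness 0
J2: 75→81, due 98, tardiness 0
J7: 81→98, due 99, tardiness 0
J6: 98→108, due 103, tardiness 5
Maximum = 5.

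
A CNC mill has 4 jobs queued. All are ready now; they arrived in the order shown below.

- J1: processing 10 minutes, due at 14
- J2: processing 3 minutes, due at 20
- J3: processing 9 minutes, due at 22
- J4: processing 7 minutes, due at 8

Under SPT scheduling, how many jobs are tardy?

2

SPT (increasing processing time): J2 J4 J3 J1.
J2: 0→3, due 20, tardiness 0
J4: 3→10, due 8, tardiness 2
J3: 10→19, due 22, tardiness 0
J1: 19→29, due 14, tardiness 15
Late jobs: 2.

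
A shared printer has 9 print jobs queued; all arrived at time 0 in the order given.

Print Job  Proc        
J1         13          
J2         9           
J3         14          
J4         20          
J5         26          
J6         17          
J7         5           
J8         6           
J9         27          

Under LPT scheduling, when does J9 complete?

27

LPT (decreasing processing time): J9 J5 J4 J6 J3 J1 J2 J8 J7.
J9: 0→27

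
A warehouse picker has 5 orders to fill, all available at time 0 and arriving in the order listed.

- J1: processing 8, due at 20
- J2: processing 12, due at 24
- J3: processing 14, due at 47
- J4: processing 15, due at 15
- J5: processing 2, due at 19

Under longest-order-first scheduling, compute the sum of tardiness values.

78

LPT (decreasing processing time): J4 J3 J2 J1 J5.
J4: 0→15, due 15, tardiness 0
J3: 15→29, due 47, tardiness 0
J2: 29→41, due 24, tardiness 17
J1: 41→49, due 20, tardiness 29
J5: 49→51, due 19, tardiness 32
Sum = 0+0+17+29+32 = 78.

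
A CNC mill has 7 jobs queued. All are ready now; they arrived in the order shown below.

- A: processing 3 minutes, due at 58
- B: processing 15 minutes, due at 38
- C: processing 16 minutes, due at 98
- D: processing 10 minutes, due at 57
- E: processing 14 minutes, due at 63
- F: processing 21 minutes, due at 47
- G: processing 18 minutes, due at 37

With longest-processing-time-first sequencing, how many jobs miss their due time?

5

LPT (decreasing processing time): F G C B E D A.
F: 0→21, due 47, tardiness 0
G: 21→39, due 37, tardiness 2
C: 39→55, due 98, tardiness 0
B: 55→70, due 38, tardiness 32
E: 70→84, due 63, tardiness 21
D: 84→94, due 57, tardiness 37
A: 94→97, due 58, tardiness 39
Late jobs: 5.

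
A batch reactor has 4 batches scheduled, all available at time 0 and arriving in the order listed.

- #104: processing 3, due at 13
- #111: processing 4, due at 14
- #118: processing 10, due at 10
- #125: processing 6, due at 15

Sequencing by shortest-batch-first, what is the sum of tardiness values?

13

SPT (increasing processing time): #104 #111 #125 #118.
#104: 0→3, due 13, tardiness 0
#111: 3→7, due 14, tardiness 0
#125: 7→13, due 15, tardiness 0
#118: 13→23, due 10, tardiness 13
Sum = 0+0+0+13 = 13.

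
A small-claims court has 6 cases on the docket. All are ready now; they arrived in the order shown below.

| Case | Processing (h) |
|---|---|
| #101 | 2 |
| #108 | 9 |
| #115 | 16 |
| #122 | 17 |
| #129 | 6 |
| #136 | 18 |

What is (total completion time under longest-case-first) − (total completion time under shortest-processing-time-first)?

LPT (decreasing processing time): #136 #122 #115 #108 #129 #101.
#136: 0→18
#122: 18→35
#115: 35→51
#108: 51→60
#129: 60→66
#101: 66→68
Sum = 18+35+51+60+66+68 = 298.
SPT (increasing processing time): #101 #129 #108 #115 #122 #136.
#101: 0→2
#129: 2→8
#108: 8→17
#115: 17→33
#122: 33→50
#136: 50→68
Sum = 2+8+17+33+50+68 = 178.
Difference = 298 − 178 = 120.

120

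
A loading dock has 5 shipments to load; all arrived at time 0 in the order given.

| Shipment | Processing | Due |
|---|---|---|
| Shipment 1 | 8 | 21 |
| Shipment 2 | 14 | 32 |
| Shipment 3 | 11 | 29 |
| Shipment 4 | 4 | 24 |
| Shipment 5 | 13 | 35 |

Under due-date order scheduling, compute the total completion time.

EDD (increasing due date): Shipment 1 Shipment 4 Shipment 3 Shipment 2 Shipment 5.
Shipment 1: 0→8
Shipment 4: 8→12
Shipment 3: 12→23
Shipment 2: 23→37
Shipment 5: 37→50
Sum = 8+12+23+37+50 = 130.

130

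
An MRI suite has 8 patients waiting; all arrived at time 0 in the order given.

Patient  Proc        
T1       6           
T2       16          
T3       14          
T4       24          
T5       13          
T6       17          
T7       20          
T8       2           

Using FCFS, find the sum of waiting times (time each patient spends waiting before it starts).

397

FIFO (arrival order): T1 T2 T3 T4 T5 T6 T7 T8.
T1: waits 0, runs 0→6
T2: waits 6, runs 6→22
T3: waits 22, runs 22→36
T4: waits 36, runs 36→60
T5: waits 60, runs 60→73
T6: waits 73, runs 73→90
T7: waits 90, runs 90→110
T8: waits 110, runs 110→112
Sum = 0+6+22+36+60+73+90+110 = 397.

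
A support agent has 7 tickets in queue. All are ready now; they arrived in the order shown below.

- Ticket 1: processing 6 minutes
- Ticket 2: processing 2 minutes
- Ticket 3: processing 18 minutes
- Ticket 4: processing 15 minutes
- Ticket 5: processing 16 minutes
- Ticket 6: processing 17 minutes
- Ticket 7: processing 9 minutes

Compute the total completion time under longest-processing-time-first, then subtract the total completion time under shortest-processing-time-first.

LPT (decreasing processing time): Ticket 3 Ticket 6 Ticket 5 Ticket 4 Ticket 7 Ticket 1 Ticket 2.
Ticket 3: 0→18
Ticket 6: 18→35
Ticket 5: 35→51
Ticket 4: 51→66
Ticket 7: 66→75
Ticket 1: 75→81
Ticket 2: 81→83
Sum = 18+35+51+66+75+81+83 = 409.
SPT (increasing processing time): Ticket 2 Ticket 1 Ticket 7 Ticket 4 Ticket 5 Ticket 6 Ticket 3.
Ticket 2: 0→2
Ticket 1: 2→8
Ticket 7: 8→17
Ticket 4: 17→32
Ticket 5: 32→48
Ticket 6: 48→65
Ticket 3: 65→83
Sum = 2+8+17+32+48+65+83 = 255.
Difference = 409 − 255 = 154.

154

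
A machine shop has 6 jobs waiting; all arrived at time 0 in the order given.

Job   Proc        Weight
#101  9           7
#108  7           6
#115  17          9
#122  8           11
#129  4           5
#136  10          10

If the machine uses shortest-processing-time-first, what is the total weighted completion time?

1366

SPT (increasing processing time): #129 #108 #122 #101 #136 #115.
#129: finishes 4, weight 5, w·C = 20
#108: finishes 11, weight 6, w·C = 66
#122: finishes 19, weight 11, w·C = 209
#101: finishes 28, weight 7, w·C = 196
#136: finishes 38, weight 10, w·C = 380
#115: finishes 55, weight 9, w·C = 495
Sum = 20+66+209+196+380+495 = 1366.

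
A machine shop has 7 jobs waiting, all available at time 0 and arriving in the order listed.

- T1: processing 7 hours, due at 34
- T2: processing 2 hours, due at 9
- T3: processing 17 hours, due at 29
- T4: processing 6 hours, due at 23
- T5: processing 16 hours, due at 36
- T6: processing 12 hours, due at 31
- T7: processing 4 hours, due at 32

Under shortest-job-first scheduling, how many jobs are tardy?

SPT (increasing processing time): T2 T7 T4 T1 T6 T5 T3.
T2: 0→2, due 9, tardiness 0
T7: 2→6, due 32, tardiness 0
T4: 6→12, due 23, tardiness 0
T1: 12→19, due 34, tardiness 0
T6: 19→31, due 31, tardiness 0
T5: 31→47, due 36, tardiness 11
T3: 47→64, due 29, tardiness 35
Late jobs: 2.

2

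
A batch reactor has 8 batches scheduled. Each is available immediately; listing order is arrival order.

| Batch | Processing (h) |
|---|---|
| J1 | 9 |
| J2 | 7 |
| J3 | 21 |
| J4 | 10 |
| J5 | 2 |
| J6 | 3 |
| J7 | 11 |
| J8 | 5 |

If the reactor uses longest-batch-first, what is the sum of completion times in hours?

401

LPT (decreasing processing time): J3 J7 J4 J1 J2 J8 J6 J5.
J3: 0→21
J7: 21→32
J4: 32→42
J1: 42→51
J2: 51→58
J8: 58→63
J6: 63→66
J5: 66→68
Sum = 21+32+42+51+58+63+66+68 = 401.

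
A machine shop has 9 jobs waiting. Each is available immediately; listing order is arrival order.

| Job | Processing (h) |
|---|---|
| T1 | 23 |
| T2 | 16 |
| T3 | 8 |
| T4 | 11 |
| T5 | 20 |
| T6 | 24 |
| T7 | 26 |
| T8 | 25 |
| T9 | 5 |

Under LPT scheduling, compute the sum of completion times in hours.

958

LPT (decreasing processing time): T7 T8 T6 T1 T5 T2 T4 T3 T9.
T7: 0→26
T8: 26→51
T6: 51→75
T1: 75→98
T5: 98→118
T2: 118→134
T4: 134→145
T3: 145→153
T9: 153→158
Sum = 26+51+75+98+118+134+145+153+158 = 958.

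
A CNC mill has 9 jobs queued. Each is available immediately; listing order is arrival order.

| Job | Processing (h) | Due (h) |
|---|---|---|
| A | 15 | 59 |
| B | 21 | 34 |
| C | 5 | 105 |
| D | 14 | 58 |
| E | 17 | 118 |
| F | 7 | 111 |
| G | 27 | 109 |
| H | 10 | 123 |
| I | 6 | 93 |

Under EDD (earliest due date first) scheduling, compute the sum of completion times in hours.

EDD (increasing due date): B D A I C G F E H.
B: 0→21
D: 21→35
A: 35→50
I: 50→56
C: 56→61
G: 61→88
F: 88→95
E: 95→112
H: 112→122
Sum = 21+35+50+56+61+88+95+112+122 = 640.

640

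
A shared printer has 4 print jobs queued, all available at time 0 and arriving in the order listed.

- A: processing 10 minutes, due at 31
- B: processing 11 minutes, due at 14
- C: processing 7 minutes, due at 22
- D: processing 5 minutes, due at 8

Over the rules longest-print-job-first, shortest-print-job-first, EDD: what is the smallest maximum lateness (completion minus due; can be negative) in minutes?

LPT (decreasing processing time): B A C D.
B: 0→11, due 14, lateness -3
A: 11→21, due 31, lateness -10
C: 21→28, due 22, lateness 6
D: 28→33, due 8, lateness 25
Maximum = 25.
SPT (increasing processing time): D C A B.
D: 0→5, due 8, lateness -3
C: 5→12, due 22, lateness -10
A: 12→22, due 31, lateness -9
B: 22→33, due 14, lateness 19
Maximum = 19.
EDD (increasing due date): D B C A.
D: 0→5, due 8, lateness -3
B: 5→16, due 14, lateness 2
C: 16→23, due 22, lateness 1
A: 23→33, due 31, lateness 2
Maximum = 2.
LPT 25, SPT 19, EDD 2 → minimum 2.

2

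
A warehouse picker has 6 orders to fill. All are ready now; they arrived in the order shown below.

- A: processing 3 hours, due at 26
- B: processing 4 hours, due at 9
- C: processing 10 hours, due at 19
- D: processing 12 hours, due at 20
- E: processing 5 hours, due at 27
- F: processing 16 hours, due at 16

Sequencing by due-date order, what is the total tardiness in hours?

79

EDD (increasing due date): B F C D A E.
B: 0→4, due 9, tardiness 0
F: 4→20, due 16, tardiness 4
C: 20→30, due 19, tardiness 11
D: 30→42, due 20, tardiness 22
A: 42→45, due 26, tardiness 19
E: 45→50, due 27, tardiness 23
Sum = 0+4+11+22+19+23 = 79.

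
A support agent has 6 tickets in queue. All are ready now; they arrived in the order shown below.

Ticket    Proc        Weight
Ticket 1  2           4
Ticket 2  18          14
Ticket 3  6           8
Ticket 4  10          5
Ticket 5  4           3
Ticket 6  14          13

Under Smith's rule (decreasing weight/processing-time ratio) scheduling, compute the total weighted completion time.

1320

WSPT (decreasing weight/processing-time ratio): Ticket 1 Ticket 3 Ticket 6 Ticket 2 Ticket 5 Ticket 4.
Ticket 1: finishes 2, weight 4, w·C = 8
Ticket 3: finishes 8, weight 8, w·C = 64
Ticket 6: finishes 22, weight 13, w·C = 286
Ticket 2: finishes 40, weight 14, w·C = 560
Ticket 5: finishes 44, weight 3, w·C = 132
Ticket 4: finishes 54, weight 5, w·C = 270
Sum = 8+64+286+560+132+270 = 1320.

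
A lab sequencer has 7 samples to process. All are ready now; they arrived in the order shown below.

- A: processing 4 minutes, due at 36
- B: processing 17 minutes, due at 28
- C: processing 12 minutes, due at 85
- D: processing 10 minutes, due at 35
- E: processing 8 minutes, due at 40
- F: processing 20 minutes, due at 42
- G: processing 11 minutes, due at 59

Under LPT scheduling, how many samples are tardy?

5

LPT (decreasing processing time): F B C G D E A.
F: 0→20, due 42, tardiness 0
B: 20→37, due 28, tardiness 9
C: 37→49, due 85, tardiness 0
G: 49→60, due 59, tardiness 1
D: 60→70, due 35, tardiness 35
E: 70→78, due 40, tardiness 38
A: 78→82, due 36, tardiness 46
Late samples: 5.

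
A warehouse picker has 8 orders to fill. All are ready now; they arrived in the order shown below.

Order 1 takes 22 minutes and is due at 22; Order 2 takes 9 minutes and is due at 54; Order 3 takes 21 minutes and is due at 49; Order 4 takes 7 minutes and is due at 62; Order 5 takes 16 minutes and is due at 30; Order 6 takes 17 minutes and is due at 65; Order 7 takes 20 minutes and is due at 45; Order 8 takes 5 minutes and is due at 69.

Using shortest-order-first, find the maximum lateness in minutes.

95

SPT (increasing processing time): Order 8 Order 4 Order 2 Order 5 Order 6 Order 7 Order 3 Order 1.
Order 8: 0→5, due 69, lateness -64
Order 4: 5→12, due 62, lateness -50
Order 2: 12→21, due 54, lateness -33
Order 5: 21→37, due 30, lateness 7
Order 6: 37→54, due 65, lateness -11
Order 7: 54→74, due 45, lateness 29
Order 3: 74→95, due 49, lateness 46
Order 1: 95→117, due 22, lateness 95
Maximum = 95.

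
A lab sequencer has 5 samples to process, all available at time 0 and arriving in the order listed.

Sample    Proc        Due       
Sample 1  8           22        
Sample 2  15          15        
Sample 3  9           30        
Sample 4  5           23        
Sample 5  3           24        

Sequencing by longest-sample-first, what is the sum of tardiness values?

LPT (decreasing processing time): Sample 2 Sample 3 Sample 1 Sample 4 Sample 5.
Sample 2: 0→15, due 15, tardiness 0
Sample 3: 15→24, due 30, tardiness 0
Sample 1: 24→32, due 22, tardiness 10
Sample 4: 32→37, due 23, tardiness 14
Sample 5: 37→40, due 24, tardiness 16
Sum = 0+0+10+14+16 = 40.

40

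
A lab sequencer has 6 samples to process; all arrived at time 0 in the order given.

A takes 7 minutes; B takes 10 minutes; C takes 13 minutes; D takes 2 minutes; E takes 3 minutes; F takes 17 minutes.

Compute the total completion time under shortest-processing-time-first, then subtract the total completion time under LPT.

-108

SPT (increasing processing time): D E A B C F.
D: 0→2
E: 2→5
A: 5→12
B: 12→22
C: 22→35
F: 35→52
Sum = 2+5+12+22+35+52 = 128.
LPT (decreasing processing time): F C B A E D.
F: 0→17
C: 17→30
B: 30→40
A: 40→47
E: 47→50
D: 50→52
Sum = 17+30+40+47+50+52 = 236.
Difference = 128 − 236 = -108.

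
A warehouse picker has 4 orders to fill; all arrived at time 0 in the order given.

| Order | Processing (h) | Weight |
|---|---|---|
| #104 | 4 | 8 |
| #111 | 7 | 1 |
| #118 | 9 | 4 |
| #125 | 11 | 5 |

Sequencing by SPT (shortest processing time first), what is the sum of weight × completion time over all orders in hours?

278

SPT (increasing processing time): #104 #111 #118 #125.
#104: finishes 4, weight 8, w·C = 32
#111: finishes 11, weight 1, w·C = 11
#118: finishes 20, weight 4, w·C = 80
#125: finishes 31, weight 5, w·C = 155
Sum = 32+11+80+155 = 278.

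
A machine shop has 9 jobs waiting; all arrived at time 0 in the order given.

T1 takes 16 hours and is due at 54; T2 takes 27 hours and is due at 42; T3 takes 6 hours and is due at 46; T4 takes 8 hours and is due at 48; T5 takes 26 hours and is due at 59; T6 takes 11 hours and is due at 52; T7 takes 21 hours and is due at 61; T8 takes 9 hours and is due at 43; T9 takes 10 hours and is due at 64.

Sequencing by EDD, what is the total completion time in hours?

EDD (increasing due date): T2 T8 T3 T4 T6 T1 T5 T7 T9.
T2: 0→27
T8: 27→36
T3: 36→42
T4: 42→50
T6: 50→61
T1: 61→77
T5: 77→103
T7: 103→124
T9: 124→134
Sum = 27+36+42+50+61+77+103+124+134 = 654.

654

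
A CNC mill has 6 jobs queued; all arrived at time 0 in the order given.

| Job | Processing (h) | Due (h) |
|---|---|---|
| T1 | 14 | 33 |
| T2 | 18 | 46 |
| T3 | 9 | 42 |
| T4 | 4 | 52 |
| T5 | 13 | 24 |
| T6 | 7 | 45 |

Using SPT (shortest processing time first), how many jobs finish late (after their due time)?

SPT (increasing processing time): T4 T6 T3 T5 T1 T2.
T4: 0→4, due 52, tardiness 0
T6: 4→11, due 45, tardiness 0
T3: 11→20, due 42, tardiness 0
T5: 20→33, due 24, tardiness 9
T1: 33→47, due 33, tardiness 14
T2: 47→65, due 46, tardiness 19
Late jobs: 3.

3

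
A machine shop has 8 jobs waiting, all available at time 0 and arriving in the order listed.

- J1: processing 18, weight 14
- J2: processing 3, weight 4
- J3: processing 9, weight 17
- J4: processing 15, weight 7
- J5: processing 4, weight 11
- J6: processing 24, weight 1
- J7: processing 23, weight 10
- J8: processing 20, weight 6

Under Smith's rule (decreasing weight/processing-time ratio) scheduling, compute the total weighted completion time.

WSPT (decreasing weight/processing-time ratio): J5 J3 J2 J1 J4 J7 J8 J6.
J5: finishes 4, weight 11, w·C = 44
J3: finishes 13, weight 17, w·C = 221
J2: finishes 16, weight 4, w·C = 64
J1: finishes 34, weight 14, w·C = 476
J4: finishes 49, weight 7, w·C = 343
J7: finishes 72, weight 10, w·C = 720
J8: finishes 92, weight 6, w·C = 552
J6: finishes 116, weight 1, w·C = 116
Sum = 44+221+64+476+343+720+552+116 = 2536.

2536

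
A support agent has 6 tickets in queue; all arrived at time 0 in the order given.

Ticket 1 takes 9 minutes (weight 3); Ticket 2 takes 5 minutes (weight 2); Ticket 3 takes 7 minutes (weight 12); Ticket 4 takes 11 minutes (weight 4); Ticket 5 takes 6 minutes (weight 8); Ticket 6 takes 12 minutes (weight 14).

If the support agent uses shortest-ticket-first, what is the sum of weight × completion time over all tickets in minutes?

SPT (increasing processing time): Ticket 2 Ticket 5 Ticket 3 Ticket 1 Ticket 4 Ticket 6.
Ticket 2: finishes 5, weight 2, w·C = 10
Ticket 5: finishes 11, weight 8, w·C = 88
Ticket 3: finishes 18, weight 12, w·C = 216
Ticket 1: finishes 27, weight 3, w·C = 81
Ticket 4: finishes 38, weight 4, w·C = 152
Ticket 6: finishes 50, weight 14, w·C = 700
Sum = 10+88+216+81+152+700 = 1247.

1247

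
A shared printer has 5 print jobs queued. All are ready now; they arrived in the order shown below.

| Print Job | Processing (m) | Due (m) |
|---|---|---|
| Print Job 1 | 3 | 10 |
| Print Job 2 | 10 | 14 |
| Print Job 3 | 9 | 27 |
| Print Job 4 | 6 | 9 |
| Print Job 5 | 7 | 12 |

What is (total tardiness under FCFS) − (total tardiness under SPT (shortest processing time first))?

17

FIFO (arrival order): Print Job 1 Print Job 2 Print Job 3 Print Job 4 Print Job 5.
Print Job 1: 0→3, due 10, tardiness 0
Print Job 2: 3→13, due 14, tardiness 0
Print Job 3: 13→22, due 27, tardiness 0
Print Job 4: 22→28, due 9, tardiness 19
Print Job 5: 28→35, due 12, tardiness 23
Sum = 0+0+0+19+23 = 42.
SPT (increasing processing time): Print Job 1 Print Job 4 Print Job 5 Print Job 3 Print Job 2.
Print Job 1: 0→3, due 10, tardiness 0
Print Job 4: 3→9, due 9, tardiness 0
Print Job 5: 9→16, due 12, tardiness 4
Print Job 3: 16→25, due 27, tardiness 0
Print Job 2: 25→35, due 14, tardiness 21
Sum = 0+0+4+0+21 = 25.
Difference = 42 − 25 = 17.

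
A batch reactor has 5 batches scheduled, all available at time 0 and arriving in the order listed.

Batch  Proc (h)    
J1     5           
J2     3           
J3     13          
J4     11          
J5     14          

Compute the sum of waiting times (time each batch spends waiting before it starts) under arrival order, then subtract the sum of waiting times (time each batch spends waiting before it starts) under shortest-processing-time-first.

4

FIFO (arrival order): J1 J2 J3 J4 J5.
J1: waits 0, runs 0→5
J2: waits 5, runs 5→8
J3: waits 8, runs 8→21
J4: waits 21, runs 21→32
J5: waits 32, runs 32→46
Sum = 0+5+8+21+32 = 66.
SPT (increasing processing time): J2 J1 J4 J3 J5.
J2: waits 0, runs 0→3
J1: waits 3, runs 3→8
J4: waits 8, runs 8→19
J3: waits 19, runs 19→32
J5: waits 32, runs 32→46
Sum = 0+3+8+19+32 = 62.
Difference = 66 − 62 = 4.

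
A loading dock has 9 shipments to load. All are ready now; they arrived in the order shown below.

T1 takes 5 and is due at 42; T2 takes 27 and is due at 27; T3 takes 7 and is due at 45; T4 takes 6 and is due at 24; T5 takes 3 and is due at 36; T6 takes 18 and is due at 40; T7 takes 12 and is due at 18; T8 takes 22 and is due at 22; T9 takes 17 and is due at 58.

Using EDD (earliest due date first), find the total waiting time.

504

EDD (increasing due date): T7 T8 T4 T2 T5 T6 T1 T3 T9.
T7: waits 0, runs 0→12
T8: waits 12, runs 12→34
T4: waits 34, runs 34→40
T2: waits 40, runs 40→67
T5: waits 67, runs 67→70
T6: waits 70, runs 70→88
T1: waits 88, runs 88→93
T3: waits 93, runs 93→100
T9: waits 100, runs 100→117
Sum = 0+12+34+40+67+70+88+93+100 = 504.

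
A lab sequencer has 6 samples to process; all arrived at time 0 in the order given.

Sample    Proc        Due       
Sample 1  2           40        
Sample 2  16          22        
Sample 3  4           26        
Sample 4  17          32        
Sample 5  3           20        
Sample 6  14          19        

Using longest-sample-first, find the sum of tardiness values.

114

LPT (decreasing processing time): Sample 4 Sample 2 Sample 6 Sample 3 Sample 5 Sample 1.
Sample 4: 0→17, due 32, tardiness 0
Sample 2: 17→33, due 22, tardiness 11
Sample 6: 33→47, due 19, tardiness 28
Sample 3: 47→51, due 26, tardiness 25
Sample 5: 51→54, due 20, tardiness 34
Sample 1: 54→56, due 40, tardiness 16
Sum = 0+11+28+25+34+16 = 114.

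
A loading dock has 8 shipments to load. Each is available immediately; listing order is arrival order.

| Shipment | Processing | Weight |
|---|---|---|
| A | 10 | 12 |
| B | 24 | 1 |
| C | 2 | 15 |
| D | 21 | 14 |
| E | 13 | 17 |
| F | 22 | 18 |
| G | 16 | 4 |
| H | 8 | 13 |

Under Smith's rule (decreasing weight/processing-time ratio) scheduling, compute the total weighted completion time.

3485

WSPT (decreasing weight/processing-time ratio): C H E A F D G B.
C: finishes 2, weight 15, w·C = 30
H: finishes 10, weight 13, w·C = 130
E: finishes 23, weight 17, w·C = 391
A: finishes 33, weight 12, w·C = 396
F: finishes 55, weight 18, w·C = 990
D: finishes 76, weight 14, w·C = 1064
G: finishes 92, weight 4, w·C = 368
B: finishes 116, weight 1, w·C = 116
Sum = 30+130+391+396+990+1064+368+116 = 3485.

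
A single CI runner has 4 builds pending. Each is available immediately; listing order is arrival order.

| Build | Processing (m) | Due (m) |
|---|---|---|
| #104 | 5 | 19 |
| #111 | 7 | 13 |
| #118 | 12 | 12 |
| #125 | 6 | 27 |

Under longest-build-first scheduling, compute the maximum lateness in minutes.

11

LPT (decreasing processing time): #118 #111 #125 #104.
#118: 0→12, due 12, lateness 0
#111: 12→19, due 13, lateness 6
#125: 19→25, due 27, lateness -2
#104: 25→30, due 19, lateness 11
Maximum = 11.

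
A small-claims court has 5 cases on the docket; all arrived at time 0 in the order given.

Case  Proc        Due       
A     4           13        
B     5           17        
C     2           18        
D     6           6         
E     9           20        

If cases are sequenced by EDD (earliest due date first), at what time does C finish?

17

EDD (increasing due date): D A B C E.
D: 0→6
A: 6→10
B: 10→15
C: 15→17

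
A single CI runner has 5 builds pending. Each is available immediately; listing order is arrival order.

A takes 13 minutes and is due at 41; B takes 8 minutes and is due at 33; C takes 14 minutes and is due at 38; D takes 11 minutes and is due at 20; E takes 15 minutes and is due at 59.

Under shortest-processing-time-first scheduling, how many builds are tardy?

2

SPT (increasing processing time): B D A C E.
B: 0→8, due 33, tardiness 0
D: 8→19, due 20, tardiness 0
A: 19→32, due 41, tardiness 0
C: 32→46, due 38, tardiness 8
E: 46→61, due 59, tardiness 2
Late builds: 2.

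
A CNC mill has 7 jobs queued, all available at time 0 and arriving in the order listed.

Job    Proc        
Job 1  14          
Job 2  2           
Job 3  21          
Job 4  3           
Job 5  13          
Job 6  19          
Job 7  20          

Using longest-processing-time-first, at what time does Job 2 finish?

92

LPT (decreasing processing time): Job 3 Job 7 Job 6 Job 1 Job 5 Job 4 Job 2.
Job 3: 0→21
Job 7: 21→41
Job 6: 41→60
Job 1: 60→74
Job 5: 74→87
Job 4: 87→90
Job 2: 90→92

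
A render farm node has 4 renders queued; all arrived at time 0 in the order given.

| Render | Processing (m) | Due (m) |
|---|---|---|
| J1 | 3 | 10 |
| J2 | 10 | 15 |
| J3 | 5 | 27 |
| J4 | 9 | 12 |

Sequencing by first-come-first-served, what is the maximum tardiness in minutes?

15

FIFO (arrival order): J1 J2 J3 J4.
J1: 0→3, due 10, tardiness 0
J2: 3→13, due 15, tardiness 0
J3: 13→18, due 27, tardiness 0
J4: 18→27, due 12, tardiness 15
Maximum = 15.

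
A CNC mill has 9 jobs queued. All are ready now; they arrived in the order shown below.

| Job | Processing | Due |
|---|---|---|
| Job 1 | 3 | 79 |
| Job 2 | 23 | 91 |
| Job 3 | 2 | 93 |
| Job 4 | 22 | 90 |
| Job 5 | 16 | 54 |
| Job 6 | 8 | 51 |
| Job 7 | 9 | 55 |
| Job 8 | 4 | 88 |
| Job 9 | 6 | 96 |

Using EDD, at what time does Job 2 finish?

85

EDD (increasing due date): Job 6 Job 5 Job 7 Job 1 Job 8 Job 4 Job 2 Job 3 Job 9.
Job 6: 0→8
Job 5: 8→24
Job 7: 24→33
Job 1: 33→36
Job 8: 36→40
Job 4: 40→62
Job 2: 62→85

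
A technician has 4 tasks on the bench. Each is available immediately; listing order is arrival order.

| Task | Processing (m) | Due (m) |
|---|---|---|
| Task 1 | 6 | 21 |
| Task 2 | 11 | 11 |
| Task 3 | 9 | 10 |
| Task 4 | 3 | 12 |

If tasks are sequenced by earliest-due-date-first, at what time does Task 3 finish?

EDD (increasing due date): Task 3 Task 2 Task 4 Task 1.
Task 3: 0→9

9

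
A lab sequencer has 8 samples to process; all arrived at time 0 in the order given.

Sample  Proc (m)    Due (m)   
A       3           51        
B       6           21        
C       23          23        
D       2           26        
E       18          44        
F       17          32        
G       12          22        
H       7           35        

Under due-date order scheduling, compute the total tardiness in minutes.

173

EDD (increasing due date): B G C D F H E A.
B: 0→6, due 21, tardiness 0
G: 6→18, due 22, tardiness 0
C: 18→41, due 23, tardiness 18
D: 41→43, due 26, tardiness 17
F: 43→60, due 32, tardiness 28
H: 60→67, due 35, tardiness 32
E: 67→85, due 44, tardiness 41
A: 85→88, due 51, tardiness 37
Sum = 0+0+18+17+28+32+41+37 = 173.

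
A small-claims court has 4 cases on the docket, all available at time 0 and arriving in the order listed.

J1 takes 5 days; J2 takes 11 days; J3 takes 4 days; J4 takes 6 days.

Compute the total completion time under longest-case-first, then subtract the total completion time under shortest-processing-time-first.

22

LPT (decreasing processing time): J2 J4 J1 J3.
J2: 0→11
J4: 11→17
J1: 17→22
J3: 22→26
Sum = 11+17+22+26 = 76.
SPT (increasing processing time): J3 J1 J4 J2.
J3: 0→4
J1: 4→9
J4: 9→15
J2: 15→26
Sum = 4+9+15+26 = 54.
Difference = 76 − 54 = 22.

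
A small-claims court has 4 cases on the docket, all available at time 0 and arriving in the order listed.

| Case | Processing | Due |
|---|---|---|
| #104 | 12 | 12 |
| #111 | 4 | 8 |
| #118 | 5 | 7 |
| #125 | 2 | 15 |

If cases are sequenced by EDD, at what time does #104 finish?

EDD (increasing due date): #118 #111 #104 #125.
#118: 0→5
#111: 5→9
#104: 9→21

21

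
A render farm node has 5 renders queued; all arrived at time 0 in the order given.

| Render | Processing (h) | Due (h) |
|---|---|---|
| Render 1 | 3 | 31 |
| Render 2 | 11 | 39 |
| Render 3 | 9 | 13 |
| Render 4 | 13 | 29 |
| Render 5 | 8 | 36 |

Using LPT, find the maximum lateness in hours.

20

LPT (decreasing processing time): Render 4 Render 2 Render 3 Render 5 Render 1.
Render 4: 0→13, due 29, lateness -16
Render 2: 13→24, due 39, lateness -15
Render 3: 24→33, due 13, lateness 20
Render 5: 33→41, due 36, lateness 5
Render 1: 41→44, due 31, lateness 13
Maximum = 20.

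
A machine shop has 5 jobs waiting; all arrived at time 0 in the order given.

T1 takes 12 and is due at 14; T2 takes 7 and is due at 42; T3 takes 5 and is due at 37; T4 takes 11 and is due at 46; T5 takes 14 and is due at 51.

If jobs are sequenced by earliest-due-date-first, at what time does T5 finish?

EDD (increasing due date): T1 T3 T2 T4 T5.
T1: 0→12
T3: 12→17
T2: 17→24
T4: 24→35
T5: 35→49

49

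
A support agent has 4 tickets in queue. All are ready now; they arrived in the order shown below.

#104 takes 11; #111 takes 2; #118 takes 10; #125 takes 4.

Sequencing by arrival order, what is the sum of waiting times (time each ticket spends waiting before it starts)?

47

FIFO (arrival order): #104 #111 #118 #125.
#104: waits 0, runs 0→11
#111: waits 11, runs 11→13
#118: waits 13, runs 13→23
#125: waits 23, runs 23→27
Sum = 0+11+13+23 = 47.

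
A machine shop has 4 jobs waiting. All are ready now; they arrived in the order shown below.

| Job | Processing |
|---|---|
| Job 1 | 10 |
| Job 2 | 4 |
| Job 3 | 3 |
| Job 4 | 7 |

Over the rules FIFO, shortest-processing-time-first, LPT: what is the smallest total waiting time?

FIFO (arrival order): Job 1 Job 2 Job 3 Job 4.
Job 1: waits 0, runs 0→10
Job 2: waits 10, runs 10→14
Job 3: waits 14, runs 14→17
Job 4: waits 17, runs 17→24
Sum = 0+10+14+17 = 41.
SPT (increasing processing time): Job 3 Job 2 Job 4 Job 1.
Job 3: waits 0, runs 0→3
Job 2: waits 3, runs 3→7
Job 4: waits 7, runs 7→14
Job 1: waits 14, runs 14→24
Sum = 0+3+7+14 = 24.
LPT (decreasing processing time): Job 1 Job 4 Job 2 Job 3.
Job 1: waits 0, runs 0→10
Job 4: waits 10, runs 10→17
Job 2: waits 17, runs 17→21
Job 3: waits 21, runs 21→24
Sum = 0+10+17+21 = 48.
FIFO 41, SPT 24, LPT 48 → minimum 24.

24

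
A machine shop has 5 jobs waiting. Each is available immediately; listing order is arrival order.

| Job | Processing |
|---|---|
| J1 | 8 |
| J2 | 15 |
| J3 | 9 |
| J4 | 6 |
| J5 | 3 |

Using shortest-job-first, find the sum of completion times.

96

SPT (increasing processing time): J5 J4 J1 J3 J2.
J5: 0→3
J4: 3→9
J1: 9→17
J3: 17→26
J2: 26→41
Sum = 3+9+17+26+41 = 96.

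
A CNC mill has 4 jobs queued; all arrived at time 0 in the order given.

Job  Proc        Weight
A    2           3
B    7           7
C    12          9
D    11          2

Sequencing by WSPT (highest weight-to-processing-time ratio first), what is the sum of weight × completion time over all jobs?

WSPT (decreasing weight/processing-time ratio): A B C D.
A: finishes 2, weight 3, w·C = 6
B: finishes 9, weight 7, w·C = 63
C: finishes 21, weight 9, w·C = 189
D: finishes 32, weight 2, w·C = 64
Sum = 6+63+189+64 = 322.

322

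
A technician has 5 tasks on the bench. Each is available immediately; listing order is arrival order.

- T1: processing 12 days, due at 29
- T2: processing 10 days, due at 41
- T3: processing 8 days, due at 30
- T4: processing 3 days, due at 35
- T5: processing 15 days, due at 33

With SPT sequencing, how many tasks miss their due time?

2

SPT (increasing processing time): T4 T3 T2 T1 T5.
T4: 0→3, due 35, tardiness 0
T3: 3→11, due 30, tardiness 0
T2: 11→21, due 41, tardiness 0
T1: 21→33, due 29, tardiness 4
T5: 33→48, due 33, tardiness 15
Late tasks: 2.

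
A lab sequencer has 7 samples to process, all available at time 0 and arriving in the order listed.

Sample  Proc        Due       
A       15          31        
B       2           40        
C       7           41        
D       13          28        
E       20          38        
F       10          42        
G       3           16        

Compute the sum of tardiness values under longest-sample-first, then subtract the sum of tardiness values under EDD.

LPT (decreasing processing time): E A D F C G B.
E: 0→20, due 38, tardiness 0
A: 20→35, due 31, tardiness 4
D: 35→48, due 28, tardiness 20
F: 48→58, due 42, tardiness 16
C: 58→65, due 41, tardiness 24
G: 65→68, due 16, tardiness 52
B: 68→70, due 40, tardiness 30
Sum = 0+4+20+16+24+52+30 = 146.
EDD (increasing due date): G D A E B C F.
G: 0→3, due 16, tardiness 0
D: 3→16, due 28, tardiness 0
A: 16→31, due 31, tardiness 0
E: 31→51, due 38, tardiness 13
B: 51→53, due 40, tardiness 13
C: 53→60, due 41, tardiness 19
F: 60→70, due 42, tardiness 28
Sum = 0+0+0+13+13+19+28 = 73.
Difference = 146 − 73 = 73.

73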